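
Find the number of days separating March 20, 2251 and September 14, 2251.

March 2251: 31 − 20 = 11 days remain.
Then April (30), May (31), June (30), July (31), August (31): 30 + 31 + 30 + 31 + 31 = 153 days.
September 1–14, 2251: 14 days.
Total: 11 + 153 + 14 = 178 days.

178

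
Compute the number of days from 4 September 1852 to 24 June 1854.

September 4, 1852 → September 4, 1853: 365 days.
September 1853: 30 − 4 = 26 days remain.
Then October (31), November (30), December (31), January (31), February 1854 (28), March (31), April (30), May (31): 31 + 30 + 31 + 31 + 28 + 31 + 30 + 31 = 243 days.
June 1–24, 1854: 24 days.
Residual: 293 days.
Total: 658 days.

658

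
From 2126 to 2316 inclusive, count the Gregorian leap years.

46

Years divisible by 4: 2128, 2132, …, 2316 — 48 in all.
Of these, 2200, 2300 are divisible by 100 but not 400, so not leap.
Leap years: 48 − 2 = 46.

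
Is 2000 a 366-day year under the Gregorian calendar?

Yes

2000 is a leap year (divisible by 400).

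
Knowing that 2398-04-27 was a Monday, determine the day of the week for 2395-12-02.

Saturday

Count forward from the earlier date (December 2, 2395) to the later (April 27, 2398):
Day-of-year of December 2, 2395: 336.
Day-of-year of April 27, 2398: 117.
2395 has 365 days, so 365 − 336 = 29 days remain in 2395.
Full years: 2396: 366; 2397: 365. Sum = 731.
Total: 29 + 731 + 117 = 877 days.
877 mod 7 = 2, so 2 days before Monday is Saturday.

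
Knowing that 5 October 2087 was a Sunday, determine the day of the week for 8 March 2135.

From October 5, 2087 to October 5, 2134: 47 years, of which 11 contain a Feb 29 — 36×365 + 11×366 = 17166 days.
(2100 is not a leap year (divisible by 100 but not 400).)
October 2134: 31 − 5 = 26 days remain.
Then November (30), December (31), January (31), February 2135 (28): 30 + 31 + 31 + 28 = 120 days.
March 1–8, 2135: 8 days.
Residual: 154 days.
Total: 17320 days.
17320 mod 7 = 2, so 2 days after Sunday is Tuesday.

Tuesday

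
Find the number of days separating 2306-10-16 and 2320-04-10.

From October 16, 2306 to October 16, 2319: 13 years, of which 3 contain a Feb 29 — 10×365 + 3×366 = 4748 days.
October 2319: 31 − 16 = 15 days remain.
Then November (30), December (31), January (31), February 2320 (29), March (31): 30 + 31 + 31 + 29 + 31 = 152 days.
April 1–10, 2320: 10 days.
Residual: 177 days.
Total: 4925 days.

4925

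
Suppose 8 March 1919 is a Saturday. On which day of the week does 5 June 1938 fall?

From March 8, 1919 to March 8, 1938: 19 years, of which 5 contain a Feb 29 — 14×365 + 5×366 = 6940 days.
March 1938: 31 − 8 = 23 days remain.
Then April (30), May (31): 30 + 31 = 61 days.
June 1–5, 1938: 5 days.
Residual: 89 days.
Total: 7029 days.
7029 mod 7 = 1, so 1 day after Saturday is Sunday.

Sunday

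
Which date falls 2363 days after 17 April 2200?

6 October 2206

Count 2363 days after April 17, 2200:
Day-of-year of April 17, 2200: 107.
Day-of-year of October 6, 2206: 279.
2200 has 365 days, so 365 − 107 = 258 days remain in 2200.
Full years: 2201: 365; 2202: 365; 2203: 365; 2204: 366; 2205: 365. Sum = 1826.
Total: 258 + 1826 + 279 = 2363 days.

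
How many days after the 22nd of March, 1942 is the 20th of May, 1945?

1155

March 22, 1942 → March 22, 1943: 365 days.
March 22, 1943 → March 22, 1944: 366 days (1944 is a leap year).
March 22, 1944 → March 22, 1945: 365 days.
March 1945: 31 − 22 = 9 days remain.
Then April (30): 30 days.
May 1–20, 1945: 20 days.
Residual: 59 days.
Total: 1155 days.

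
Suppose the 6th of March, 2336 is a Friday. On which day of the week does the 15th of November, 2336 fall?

March 2336: 31 − 6 = 25 days remain.
Then April (30), May (31), June (30), July (31), August (31), September (30), October (31): 30 + 31 + 30 + 31 + 31 + 30 + 31 = 214 days.
November 1–15, 2336: 15 days.
Total: 25 + 214 + 15 = 254 days.
254 mod 7 = 2, so 2 days after Friday is Sunday.

Sunday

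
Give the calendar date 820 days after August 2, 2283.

October 30, 2285

Count 820 days after August 2, 2283:
August 2, 2283 → August 2, 2284: 366 days (2284 is a leap year).
August 2, 2284 → August 2, 2285: 365 days.
August 2285: 31 − 2 = 29 days remain.
Then September (30): 30 days.
October 1–30, 2285: 30 days.
Residual: 89 days.
Total: 820 days.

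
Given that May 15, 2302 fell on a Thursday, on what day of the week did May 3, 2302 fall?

Count forward from the earlier date (May 3, 2302) to the later (May 15, 2302):
Within May 2302: 15 − 3 = 12 days.
12 mod 7 = 5, so 5 days before Thursday is Saturday.

Saturday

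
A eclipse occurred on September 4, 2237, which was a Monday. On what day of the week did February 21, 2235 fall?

Count forward from the earlier date (February 21, 2235) to the later (September 4, 2237):
February 2235: 28 − 21 = 7 days remain (2235 is not a leap year, so February has 28 days).
Then 30 full months totalling 915 days.
September 1–4, 2237: 4 days.
Total: 7 + 915 + 4 = 926 days.
926 mod 7 = 2, so 2 days before Monday is Saturday.

Saturday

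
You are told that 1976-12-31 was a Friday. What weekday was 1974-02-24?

Sunday

Count forward from the earlier date (February 24, 1974) to the later (December 31, 1976):
February 24, 1974 → February 24, 1975: 365 days.
February 24, 1975 → February 24, 1976: 365 days.
February 1976: 29 − 24 = 5 days remain (1976 is a leap year, so February has 29 days).
Then 9 full months totalling 275 days.
December 1–31, 1976: 31 days.
Residual: 311 days.
Total: 1041 days.
1041 mod 7 = 5, so 5 days before Friday is Sunday.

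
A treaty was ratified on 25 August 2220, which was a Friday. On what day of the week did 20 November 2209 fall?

Count forward from the earlier date (November 20, 2209) to the later (August 25, 2220):
From November 20, 2209 to November 20, 2219: 10 years, of which 2 contain a Feb 29 — 8×365 + 2×366 = 3652 days.
November 2219: 30 − 20 = 10 days remain.
Then December (31), January (31), February 2220 (29), March (31), April (30), May (31), June (30), July (31): 31 + 31 + 29 + 31 + 30 + 31 + 30 + 31 = 244 days.
August 1–25, 2220: 25 days.
Residual: 279 days.
Total: 3931 days.
3931 mod 7 = 4, so 4 days before Friday is Monday.

Monday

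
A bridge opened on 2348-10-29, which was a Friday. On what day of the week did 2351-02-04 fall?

Day-of-year of October 29, 2348: 303.
Day-of-year of February 4, 2351: 35.
2348 has 366 days, so 366 − 303 = 63 days remain in 2348.
Full years: 2349: 365; 2350: 365. Sum = 730.
Total: 63 + 730 + 35 = 828 days.
828 mod 7 = 2, so 2 days after Friday is Sunday.

Sunday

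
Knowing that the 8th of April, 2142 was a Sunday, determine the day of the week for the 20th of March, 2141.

Monday

Count forward from the earlier date (March 20, 2141) to the later (April 8, 2142):
March 2141: 31 − 20 = 11 days remain.
Then 12 full months totalling 365 days.
April 1–8, 2142: 8 days.
Total: 11 + 365 + 8 = 384 days.
384 mod 7 = 6, so 6 days before Sunday is Monday.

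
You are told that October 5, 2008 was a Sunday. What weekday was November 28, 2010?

October 2008: 31 − 5 = 26 days remain.
Then 24 full months totalling 730 days.
November 1–28, 2010: 28 days.
Total: 26 + 730 + 28 = 784 days.
784 is a multiple of 7, so November 28, 2010 falls on the same weekday: Sunday.

Sunday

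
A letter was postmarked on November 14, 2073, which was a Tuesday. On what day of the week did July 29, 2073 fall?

Saturday

Count forward from the earlier date (July 29, 2073) to the later (November 14, 2073):
July 2073: 31 − 29 = 2 days remain.
Then August (31), September (30), October (31): 31 + 30 + 31 = 92 days.
November 1–14, 2073: 14 days.
Total: 2 + 92 + 14 = 108 days.
108 mod 7 = 3, so 3 days before Tuesday is Saturday.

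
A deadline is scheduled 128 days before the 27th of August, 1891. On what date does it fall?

the 21st of April, 1891

Count 128 days before August 27, 1891:
April 1891: 30 − 21 = 9 days remain.
Then May (31), June (30), July (31): 31 + 30 + 31 = 92 days.
August 1–27, 1891: 27 days.
Total: 9 + 92 + 27 = 128 days.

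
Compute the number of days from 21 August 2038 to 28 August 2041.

August 21, 2038 → August 21, 2039: 365 days.
August 21, 2039 → August 21, 2040: 366 days (2040 is a leap year).
August 21, 2040 → August 21, 2041: 365 days.
Within August 2041: 28 − 21 = 7 days.
Total: 1103 days.

1103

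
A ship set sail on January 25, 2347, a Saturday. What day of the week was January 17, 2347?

Friday

Count forward from the earlier date (January 17, 2347) to the later (January 25, 2347):
Within January 2347: 25 − 17 = 8 days.
8 mod 7 = 1, so 1 day before Saturday is Friday.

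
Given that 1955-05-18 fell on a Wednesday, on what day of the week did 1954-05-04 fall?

Count forward from the earlier date (May 4, 1954) to the later (May 18, 1955):
May 4, 1954 → May 4, 1955: 365 days.
Within May 1955: 18 − 4 = 14 days.
Total: 379 days.
379 mod 7 = 1, so 1 day before Wednesday is Tuesday.

Tuesday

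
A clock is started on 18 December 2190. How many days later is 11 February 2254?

23065

From December 18, 2190 to December 18, 2253: 63 years, of which 15 contain a Feb 29 — 48×365 + 15×366 = 23010 days.
(2200 is not a leap year (divisible by 100 but not 400).)
December 2253: 31 − 18 = 13 days remain.
Then January (31): 31 days.
February 1–11, 2254: 11 days (2254 is not a leap year).
Residual: 55 days.
Total: 23065 days.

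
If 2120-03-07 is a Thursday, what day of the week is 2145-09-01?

Wednesday

From March 7, 2120 to March 7, 2145: 25 years, of which 6 contain a Feb 29 — 19×365 + 6×366 = 9131 days.
March 2145: 31 − 7 = 24 days remain.
Then April (30), May (31), June (30), July (31), August (31): 30 + 31 + 30 + 31 + 31 = 153 days.
September 1, 2145: 1 day.
Residual: 178 days.
Total: 9309 days.
9309 mod 7 = 6, so 6 days after Thursday is Wednesday.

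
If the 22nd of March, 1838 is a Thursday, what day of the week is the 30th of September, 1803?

Count forward from the earlier date (September 30, 1803) to the later (March 22, 1838):
Day-of-year of September 30, 1803: 273.
Day-of-year of March 22, 1838: 81.
1803 has 365 days, so 365 − 273 = 92 days remain in 1803.
Full years 1804–1837: 25 common + 9 leap = 25×365 + 9×366 = 12419 days.
Total: 92 + 12419 + 81 = 12592 days.
12592 mod 7 = 6, so 6 days before Thursday is Friday.

Friday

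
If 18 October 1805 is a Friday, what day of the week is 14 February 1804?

Tuesday

Count forward from the earlier date (February 14, 1804) to the later (October 18, 1805):
Day-of-year of February 14, 1804: 45.
Day-of-year of October 18, 1805: 291.
1804 has 366 days, so 366 − 45 = 321 days remain in 1804.
Total: 321 + 291 = 612 days.
612 mod 7 = 3, so 3 days before Friday is Tuesday.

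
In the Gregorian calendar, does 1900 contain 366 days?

No

1900 is not a leap year (divisible by 100 but not 400).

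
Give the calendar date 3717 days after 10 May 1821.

14 July 1831

Count 3717 days after May 10, 1821:
From May 10, 1821 to May 10, 1831: 10 years, of which 2 contain a Feb 29 — 8×365 + 2×366 = 3652 days.
May 1831: 31 − 10 = 21 days remain.
Then June (30): 30 days.
July 1–14, 1831: 14 days.
Residual: 65 days.
Total: 3717 days.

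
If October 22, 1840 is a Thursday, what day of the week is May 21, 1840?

Thursday

Count forward from the earlier date (May 21, 1840) to the later (October 22, 1840):
May 1840: 31 − 21 = 10 days remain.
Then June (30), July (31), August (31), September (30): 30 + 31 + 31 + 30 = 122 days.
October 1–22, 1840: 22 days.
Total: 10 + 122 + 22 = 154 days.
154 is a multiple of 7, so May 21, 1840 falls on the same weekday: Thursday.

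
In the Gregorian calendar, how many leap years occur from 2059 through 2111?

Years divisible by 4: 2060, 2064, …, 2108 — 13 in all.
Of these, 2100 is divisible by 100 but not 400, so not leap.
Leap years: 13 − 1 = 12.

12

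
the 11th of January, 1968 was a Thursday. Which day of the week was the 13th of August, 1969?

Wednesday

January 1968: 31 − 11 = 20 days remain.
Then 18 full months totalling 547 days.
August 1–13, 1969: 13 days.
Total: 20 + 547 + 13 = 580 days.
580 mod 7 = 6, so 6 days after Thursday is Wednesday.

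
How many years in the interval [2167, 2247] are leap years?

19

Years divisible by 4: 2168, 2172, …, 2244 — 20 in all.
Of these, 2200 is divisible by 100 but not 400, so not leap.
Leap years: 20 − 1 = 19.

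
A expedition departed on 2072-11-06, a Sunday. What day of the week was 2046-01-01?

Count forward from the earlier date (January 1, 2046) to the later (November 6, 2072):
Day-of-year of January 1, 2046: 1.
Day-of-year of November 6, 2072: 311.
2046 has 365 days, so 365 − 1 = 364 days remain in 2046.
Full years 2047–2071: 19 common + 6 leap = 19×365 + 6×366 = 9131 days.
Total: 364 + 9131 + 311 = 9806 days.
9806 mod 7 = 6, so 6 days before Sunday is Monday.

Monday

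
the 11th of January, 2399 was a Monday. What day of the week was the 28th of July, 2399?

Wednesday

January 2399: 31 − 11 = 20 days remain.
Then February 2399 (28), March (31), April (30), May (31), June (30): 28 + 31 + 30 + 31 + 30 = 150 days.
July 1–28, 2399: 28 days.
Total: 20 + 150 + 28 = 198 days.
198 mod 7 = 2, so 2 days after Monday is Wednesday.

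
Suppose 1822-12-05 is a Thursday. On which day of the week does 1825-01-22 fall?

Saturday

Day-of-year of December 5, 1822: 339.
Day-of-year of January 22, 1825: 22.
1822 has 365 days, so 365 − 339 = 26 days remain in 1822.
Full years: 1823: 365; 1824: 366. Sum = 731.
Total: 26 + 731 + 22 = 779 days.
779 mod 7 = 2, so 2 days after Thursday is Saturday.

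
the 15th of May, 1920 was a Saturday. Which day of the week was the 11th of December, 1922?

Monday

Day-of-year of May 15, 1920: 136.
Day-of-year of December 11, 1922: 345.
1920 has 366 days, so 366 − 136 = 230 days remain in 1920.
Full years: 1921: 365. Sum = 365.
Total: 230 + 365 + 345 = 940 days.
940 mod 7 = 2, so 2 days after Saturday is Monday.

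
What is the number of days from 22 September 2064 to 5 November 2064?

44

September 2064: 30 − 22 = 8 days remain.
Then October (31): 31 days.
November 1–5, 2064: 5 days.
Total: 8 + 31 + 5 = 44 days.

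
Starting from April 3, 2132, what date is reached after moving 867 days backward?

November 18, 2129

Count 867 days before April 3, 2132:
Day-of-year of November 18, 2129: 322.
Day-of-year of April 3, 2132: 94.
2129 has 365 days, so 365 − 322 = 43 days remain in 2129.
Full years: 2130: 365; 2131: 365. Sum = 730.
Total: 43 + 730 + 94 = 867 days.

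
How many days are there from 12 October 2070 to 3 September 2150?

From October 12, 2070 to October 12, 2149: 79 years, of which 19 contain a Feb 29 — 60×365 + 19×366 = 28854 days.
(2100 is not a leap year (divisible by 100 but not 400).)
October 2149: 31 − 12 = 19 days remain.
Then 10 full months totalling 304 days.
September 1–3, 2150: 3 days.
Residual: 326 days.
Total: 29180 days.

29180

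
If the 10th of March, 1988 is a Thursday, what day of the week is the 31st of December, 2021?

Day-of-year of March 10, 1988: 70.
Day-of-year of December 31, 2021: 365.
1988 has 366 days, so 366 − 70 = 296 days remain in 1988.
Full years 1989–2020: 24 common + 8 leap = 24×365 + 8×366 = 11688 days.
Total: 296 + 11688 + 365 = 12349 days.
12349 mod 7 = 1, so 1 day after Thursday is Friday.

Friday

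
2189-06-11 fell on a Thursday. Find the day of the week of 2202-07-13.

Day-of-year of June 11, 2189: 162.
Day-of-year of July 13, 2202: 194.
2189 has 365 days, so 365 − 162 = 203 days remain in 2189.
Full years 2190–2201: 10 common + 2 leap = 10×365 + 2×366 = 4382 days.
Total: 203 + 4382 + 194 = 4779 days.
4779 mod 7 = 5, so 5 days after Thursday is Tuesday.

Tuesday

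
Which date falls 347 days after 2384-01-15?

2384-12-27

Count 347 days after January 15, 2384:
January 2384: 31 − 15 = 16 days remain.
Then 10 full months totalling 304 days.
December 1–27, 2384: 27 days.
Total: 16 + 304 + 27 = 347 days.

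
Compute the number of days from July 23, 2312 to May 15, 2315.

Day-of-year of July 23, 2312: 205.
Day-of-year of May 15, 2315: 135.
2312 has 366 days, so 366 − 205 = 161 days remain in 2312.
Full years: 2313: 365; 2314: 365. Sum = 730.
Total: 161 + 730 + 135 = 1026 days.

1026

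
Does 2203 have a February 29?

No

2203 is not a leap year.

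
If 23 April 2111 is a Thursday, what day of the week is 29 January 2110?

Count forward from the earlier date (January 29, 2110) to the later (April 23, 2111):
Day-of-year of January 29, 2110: 29.
Day-of-year of April 23, 2111: 113.
2110 has 365 days, so 365 − 29 = 336 days remain in 2110.
Total: 336 + 113 = 449 days.
449 mod 7 = 1, so 1 day before Thursday is Wednesday.

Wednesday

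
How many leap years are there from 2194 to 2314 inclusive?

Years divisible by 4: 2196, 2200, …, 2312 — 30 in all.
Of these, 2200, 2300 are divisible by 100 but not 400, so not leap.
Leap years: 30 − 2 = 28.

28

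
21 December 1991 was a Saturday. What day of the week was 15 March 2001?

Thursday

Day-of-year of December 21, 1991: 355.
Day-of-year of March 15, 2001: 74.
1991 has 365 days, so 365 − 355 = 10 days remain in 1991.
Full years 1992–2000: 6 common + 3 leap = 6×365 + 3×366 = 3288 days.
Total: 10 + 3288 + 74 = 3372 days.
3372 mod 7 = 5, so 5 days after Saturday is Thursday.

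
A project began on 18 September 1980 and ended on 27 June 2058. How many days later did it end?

From September 18, 1980 to September 18, 2057: 77 years, of which 19 contain a Feb 29 — 58×365 + 19×366 = 28124 days.
(2000 is a leap year (divisible by 400).)
September 2057: 30 − 18 = 12 days remain.
Then October (31), November (30), December (31), January (31), February 2058 (28), March (31), April (30), May (31): 31 + 30 + 31 + 31 + 28 + 31 + 30 + 31 = 243 days.
June 1–27, 2058: 27 days.
Residual: 282 days.
Total: 28406 days.

28406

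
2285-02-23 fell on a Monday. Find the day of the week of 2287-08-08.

Day-of-year of February 23, 2285: 54.
Day-of-year of August 8, 2287: 220.
2285 has 365 days, so 365 − 54 = 311 days remain in 2285.
Full years: 2286: 365. Sum = 365.
Total: 311 + 365 + 220 = 896 days.
896 is a multiple of 7, so 2287-08-08 falls on the same weekday: Monday.

Monday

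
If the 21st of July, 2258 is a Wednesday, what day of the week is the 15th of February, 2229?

Count forward from the earlier date (February 15, 2229) to the later (July 21, 2258):
From February 15, 2229 to February 15, 2258: 29 years, of which 7 contain a Feb 29 — 22×365 + 7×366 = 10592 days.
February 2258: 28 − 15 = 13 days remain (2258 is not a leap year, so February has 28 days).
Then March (31), April (30), May (31), June (30): 31 + 30 + 31 + 30 = 122 days.
July 1–21, 2258: 21 days.
Residual: 156 days.
Total: 10748 days.
10748 mod 7 = 3, so 3 days before Wednesday is Sunday.

Sunday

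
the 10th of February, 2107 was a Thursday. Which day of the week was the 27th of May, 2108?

Sunday

February 10, 2107 → February 10, 2108: 365 days.
February 2108: 29 − 10 = 19 days remain (2108 is a leap year, so February has 29 days).
Then March (31), April (30): 31 + 30 = 61 days.
May 1–27, 2108: 27 days.
Residual: 107 days.
Total: 472 days.
472 mod 7 = 3, so 3 days after Thursday is Sunday.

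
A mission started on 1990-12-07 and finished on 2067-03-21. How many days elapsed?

From December 7, 1990 to December 7, 2066: 76 years, of which 19 contain a Feb 29 — 57×365 + 19×366 = 27759 days.
(2000 is a leap year (divisible by 400).)
December 2066: 31 − 7 = 24 days remain.
Then January (31), February 2067 (28): 31 + 28 = 59 days.
March 1–21, 2067: 21 days.
Residual: 104 days.
Total: 27863 days.

27863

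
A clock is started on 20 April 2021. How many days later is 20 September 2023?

Day-of-year of April 20, 2021: 110.
Day-of-year of September 20, 2023: 263.
2021 has 365 days, so 365 − 110 = 255 days remain in 2021.
Full years: 2022: 365. Sum = 365.
Total: 255 + 365 + 263 = 883 days.

883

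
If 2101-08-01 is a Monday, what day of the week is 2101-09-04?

August 2101: 31 − 1 = 30 days remain.
September 1–4, 2101: 4 days.
Total: 30 + 4 = 34 days.
34 mod 7 = 6, so 6 days after Monday is Sunday.

Sunday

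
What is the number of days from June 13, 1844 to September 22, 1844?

June 1844: 30 − 13 = 17 days remain.
Then July (31), August (31): 31 + 31 = 62 days.
September 1–22, 1844: 22 days.
Total: 17 + 62 + 22 = 101 days.

101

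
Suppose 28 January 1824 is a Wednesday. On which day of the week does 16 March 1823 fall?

Count forward from the earlier date (March 16, 1823) to the later (January 28, 1824):
March 1823: 31 − 16 = 15 days remain.
Then 9 full months totalling 275 days.
January 1–28, 1824: 28 days.
Total: 15 + 275 + 28 = 318 days.
318 mod 7 = 3, so 3 days before Wednesday is Sunday.

Sunday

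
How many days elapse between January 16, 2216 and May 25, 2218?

Day-of-year of January 16, 2216: 16.
Day-of-year of May 25, 2218: 145.
2216 has 366 days, so 366 − 16 = 350 days remain in 2216.
Full years: 2217: 365. Sum = 365.
Total: 350 + 365 + 145 = 860 days.

860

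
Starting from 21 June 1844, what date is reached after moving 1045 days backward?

11 August 1841

Count 1045 days before June 21, 1844:
Day-of-year of August 11, 1841: 223.
Day-of-year of June 21, 1844: 173.
1841 has 365 days, so 365 − 223 = 142 days remain in 1841.
Full years: 1842: 365; 1843: 365. Sum = 730.
Total: 142 + 730 + 173 = 1045 days.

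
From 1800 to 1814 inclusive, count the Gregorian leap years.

3

Years divisible by 4 in [1800, 1814]: 1800, 1804, 1808, 1812.
Of these, 1800 is divisible by 100 but not 400, so not leap.
Leap years: 4 − 1 = 3.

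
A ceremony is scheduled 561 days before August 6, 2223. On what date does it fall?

January 22, 2222

Count 561 days before August 6, 2223:
Day-of-year of January 22, 2222: 22.
Day-of-year of August 6, 2223: 218.
2222 has 365 days, so 365 − 22 = 343 days remain in 2222.
Total: 343 + 218 = 561 days.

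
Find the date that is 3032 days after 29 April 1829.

17 August 1837

Count 3032 days after April 29, 1829:
Day-of-year of April 29, 1829: 119.
Day-of-year of August 17, 1837: 229.
1829 has 365 days, so 365 − 119 = 246 days remain in 1829.
Full years 1830–1836: 5 common + 2 leap = 5×365 + 2×366 = 2557 days.
Total: 246 + 2557 + 229 = 3032 days.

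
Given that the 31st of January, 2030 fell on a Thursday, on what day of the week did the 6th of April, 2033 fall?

Wednesday

January 31, 2030 → January 31, 2031: 365 days.
January 31, 2031 → January 31, 2032: 365 days.
January 31, 2032 → January 31, 2033: 366 days (2032 is a leap year).
January 2033: 31 − 31 = 0 days remain.
Then February 2033 (28), March (31): 28 + 31 = 59 days.
April 1–6, 2033: 6 days.
Residual: 65 days.
Total: 1161 days.
1161 mod 7 = 6, so 6 days after Thursday is Wednesday.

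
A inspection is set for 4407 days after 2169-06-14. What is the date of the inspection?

2181-07-08

Count 4407 days after June 14, 2169:
Day-of-year of June 14, 2169: 165.
Day-of-year of July 8, 2181: 189.
2169 has 365 days, so 365 − 165 = 200 days remain in 2169.
Full years 2170–2180: 8 common + 3 leap = 8×365 + 3×366 = 4018 days.
Total: 200 + 4018 + 189 = 4407 days.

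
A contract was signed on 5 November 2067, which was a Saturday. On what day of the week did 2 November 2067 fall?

Count forward from the earlier date (November 2, 2067) to the later (November 5, 2067):
Within November 2067: 5 − 2 = 3 days.
3 mod 7 = 3, so 3 days before Saturday is Wednesday.

Wednesday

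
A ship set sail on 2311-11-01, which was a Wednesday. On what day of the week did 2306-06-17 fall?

Sunday

Count forward from the earlier date (June 17, 2306) to the later (November 1, 2311):
June 17, 2306 → June 17, 2307: 365 days.
June 17, 2307 → June 17, 2308: 366 days (2308 is a leap year).
June 17, 2308 → June 17, 2309: 365 days.
June 17, 2309 → June 17, 2310: 365 days.
June 17, 2310 → June 17, 2311: 365 days.
June 2311: 30 − 17 = 13 days remain.
Then July (31), August (31), September (30), October (31): 31 + 31 + 30 + 31 = 123 days.
November 1, 2311: 1 day.
Residual: 137 days.
Total: 1963 days.
1963 mod 7 = 3, so 3 days before Wednesday is Sunday.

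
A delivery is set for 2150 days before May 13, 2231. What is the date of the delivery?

June 23, 2225

Count 2150 days before May 13, 2231:
Day-of-year of June 23, 2225: 174.
Day-of-year of May 13, 2231: 133.
2225 has 365 days, so 365 − 174 = 191 days remain in 2225.
Full years: 2226: 365; 2227: 365; 2228: 366; 2229: 365; 2230: 365. Sum = 1826.
Total: 191 + 1826 + 133 = 2150 days.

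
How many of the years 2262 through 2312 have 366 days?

Years divisible by 4: 2264, 2268, …, 2312 — 13 in all.
Of these, 2300 is divisible by 100 but not 400, so not leap.
Leap years: 13 − 1 = 12.

12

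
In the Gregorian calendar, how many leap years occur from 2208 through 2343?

Years divisible by 4: 2208, 2212, …, 2340 — 34 in all.
Of these, 2300 is divisible by 100 but not 400, so not leap.
Leap years: 34 − 1 = 33.

33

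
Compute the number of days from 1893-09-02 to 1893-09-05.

3

Within September 1893: 5 − 2 = 3 days.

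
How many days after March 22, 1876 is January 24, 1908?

11629

Day-of-year of March 22, 1876: 82.
Day-of-year of January 24, 1908: 24.
1876 has 366 days, so 366 − 82 = 284 days remain in 1876.
Full years 1877–1907: 25 common + 6 leap = 25×365 + 6×366 = 11321 days.
Total: 284 + 11321 + 24 = 11629 days.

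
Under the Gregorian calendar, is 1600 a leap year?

1600 is a leap year (divisible by 400).

Yes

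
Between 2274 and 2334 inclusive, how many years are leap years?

Years divisible by 4: 2276, 2280, …, 2332 — 15 in all.
Of these, 2300 is divisible by 100 but not 400, so not leap.
Leap years: 15 − 1 = 14.

14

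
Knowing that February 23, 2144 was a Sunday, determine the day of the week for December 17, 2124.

Count forward from the earlier date (December 17, 2124) to the later (February 23, 2144):
Day-of-year of December 17, 2124: 352.
Day-of-year of February 23, 2144: 54.
2124 has 366 days, so 366 − 352 = 14 days remain in 2124.
Full years 2125–2143: 15 common + 4 leap = 15×365 + 4×366 = 6939 days.
Total: 14 + 6939 + 54 = 7007 days.
7007 is a multiple of 7, so December 17, 2124 falls on the same weekday: Sunday.

Sunday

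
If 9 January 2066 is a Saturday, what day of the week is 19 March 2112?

Day-of-year of January 9, 2066: 9.
Day-of-year of March 19, 2112: 79.
2066 has 365 days, so 365 − 9 = 356 days remain in 2066.
Full years 2067–2111: 35 common + 10 leap = 35×365 + 10×366 = 16435 days.
Total: 356 + 16435 + 79 = 16870 days.
16870 is a multiple of 7, so 19 March 2112 falls on the same weekday: Saturday.

Saturday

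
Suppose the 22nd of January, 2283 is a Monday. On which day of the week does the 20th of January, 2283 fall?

Saturday

Count forward from the earlier date (January 20, 2283) to the later (January 22, 2283):
Within January 2283: 22 − 20 = 2 days.
2 mod 7 = 2, so 2 days before Monday is Saturday.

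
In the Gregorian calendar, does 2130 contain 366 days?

No

2130 is not a leap year.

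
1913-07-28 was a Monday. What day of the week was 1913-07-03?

Count forward from the earlier date (July 3, 1913) to the later (July 28, 1913):
Within July 1913: 28 − 3 = 25 days.
25 mod 7 = 4, so 4 days before Monday is Thursday.

Thursday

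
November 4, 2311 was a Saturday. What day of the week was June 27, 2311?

Count forward from the earlier date (June 27, 2311) to the later (November 4, 2311):
June 2311: 30 − 27 = 3 days remain.
Then July (31), August (31), September (30), October (31): 31 + 31 + 30 + 31 = 123 days.
November 1–4, 2311: 4 days.
Total: 3 + 123 + 4 = 130 days.
130 mod 7 = 4, so 4 days before Saturday is Tuesday.

Tuesday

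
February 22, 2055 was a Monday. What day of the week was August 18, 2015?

Tuesday

Count forward from the earlier date (August 18, 2015) to the later (February 22, 2055):
Day-of-year of August 18, 2015: 230.
Day-of-year of February 22, 2055: 53.
2015 has 365 days, so 365 − 230 = 135 days remain in 2015.
Full years 2016–2054: 29 common + 10 leap = 29×365 + 10×366 = 14245 days.
Total: 135 + 14245 + 53 = 14433 days.
14433 mod 7 = 6, so 6 days before Monday is Tuesday.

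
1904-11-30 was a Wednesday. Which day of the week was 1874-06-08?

Count forward from the earlier date (June 8, 1874) to the later (November 30, 1904):
From June 8, 1874 to June 8, 1904: 30 years, of which 7 contain a Feb 29 — 23×365 + 7×366 = 10957 days.
(1900 is not a leap year (divisible by 100 but not 400).)
June 1904: 30 − 8 = 22 days remain.
Then July (31), August (31), September (30), October (31): 31 + 31 + 30 + 31 = 123 days.
November 1–30, 1904: 30 days.
Residual: 175 days.
Total: 11132 days.
11132 mod 7 = 2, so 2 days before Wednesday is Monday.

Monday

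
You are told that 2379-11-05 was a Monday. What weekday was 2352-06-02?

Count forward from the earlier date (June 2, 2352) to the later (November 5, 2379):
Day-of-year of June 2, 2352: 154.
Day-of-year of November 5, 2379: 309.
2352 has 366 days, so 366 − 154 = 212 days remain in 2352.
Full years 2353–2378: 20 common + 6 leap = 20×365 + 6×366 = 9496 days.
Total: 212 + 9496 + 309 = 10017 days.
10017 is a multiple of 7, so 2352-06-02 falls on the same weekday: Monday.

Monday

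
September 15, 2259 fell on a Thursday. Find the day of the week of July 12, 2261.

September 2259: 30 − 15 = 15 days remain.
Then 21 full months totalling 639 days.
July 1–12, 2261: 12 days.
Total: 15 + 639 + 12 = 666 days.
666 mod 7 = 1, so 1 day after Thursday is Friday.

Friday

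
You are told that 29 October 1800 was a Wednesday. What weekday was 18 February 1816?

From October 29, 1800 to October 29, 1815: 15 years, of which 3 contain a Feb 29 — 12×365 + 3×366 = 5478 days.
October 1815: 31 − 29 = 2 days remain.
Then November (30), December (31), January (31): 30 + 31 + 31 = 92 days.
February 1–18, 1816: 18 days (1816 is a leap year).
Residual: 112 days.
Total: 5590 days.
5590 mod 7 = 4, so 4 days after Wednesday is Sunday.

Sunday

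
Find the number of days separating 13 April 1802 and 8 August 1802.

117

April 1802: 30 − 13 = 17 days remain.
Then May (31), June (30), July (31): 31 + 30 + 31 = 92 days.
August 1–8, 1802: 8 days.
Total: 17 + 92 + 8 = 117 days.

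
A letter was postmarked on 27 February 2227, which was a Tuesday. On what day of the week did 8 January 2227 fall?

Monday

Count forward from the earlier date (January 8, 2227) to the later (February 27, 2227):
January 2227: 31 − 8 = 23 days remain.
February 1–27, 2227: 27 days (2227 is not a leap year).
Total: 23 + 27 = 50 days.
50 mod 7 = 1, so 1 day before Tuesday is Monday.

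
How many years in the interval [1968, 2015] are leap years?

Years divisible by 4 in [1968, 2015]: 1968, 1972, 1976, 1980, 1984, 1988, 1992, 1996, 2000, 2004, 2008, 2012.
2000 is divisible by 400, so still leap.
No century exceptions apply. Count: 12.

12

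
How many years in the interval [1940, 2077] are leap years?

35

Years divisible by 4: 1940, 1944, …, 2076 — 35 in all.
2000 is divisible by 400, so still leap.
No century exceptions apply. Count: 35.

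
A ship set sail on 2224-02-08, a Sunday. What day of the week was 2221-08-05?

Sunday

Count forward from the earlier date (August 5, 2221) to the later (February 8, 2224):
Day-of-year of August 5, 2221: 217.
Day-of-year of February 8, 2224: 39.
2221 has 365 days, so 365 − 217 = 148 days remain in 2221.
Full years: 2222: 365; 2223: 365. Sum = 730.
Total: 148 + 730 + 39 = 917 days.
917 is a multiple of 7, so 2221-08-05 falls on the same weekday: Sunday.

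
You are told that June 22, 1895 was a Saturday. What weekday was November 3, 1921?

Day-of-year of June 22, 1895: 173.
Day-of-year of November 3, 1921: 307.
1895 has 365 days, so 365 − 173 = 192 days remain in 1895.
Full years 1896–1920: 19 common + 6 leap = 19×365 + 6×366 = 9131 days.
Total: 192 + 9131 + 307 = 9630 days.
9630 mod 7 = 5, so 5 days after Saturday is Thursday.

Thursday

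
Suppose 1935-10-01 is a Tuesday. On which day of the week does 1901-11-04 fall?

Count forward from the earlier date (November 4, 1901) to the later (October 1, 1935):
Day-of-year of November 4, 1901: 308.
Day-of-year of October 1, 1935: 274.
1901 has 365 days, so 365 − 308 = 57 days remain in 1901.
Full years 1902–1934: 25 common + 8 leap = 25×365 + 8×366 = 12053 days.
Total: 57 + 12053 + 274 = 12384 days.
12384 mod 7 = 1, so 1 day before Tuesday is Monday.

Monday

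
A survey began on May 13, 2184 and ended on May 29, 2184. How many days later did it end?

16

Within May 2184: 29 − 13 = 16 days.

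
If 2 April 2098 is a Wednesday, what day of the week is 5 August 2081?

Tuesday

Count forward from the earlier date (August 5, 2081) to the later (April 2, 2098):
Day-of-year of August 5, 2081: 217.
Day-of-year of April 2, 2098: 92.
2081 has 365 days, so 365 − 217 = 148 days remain in 2081.
Full years 2082–2097: 12 common + 4 leap = 12×365 + 4×366 = 5844 days.
Total: 148 + 5844 + 92 = 6084 days.
6084 mod 7 = 1, so 1 day before Wednesday is Tuesday.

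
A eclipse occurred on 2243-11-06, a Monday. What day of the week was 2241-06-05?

Saturday

Count forward from the earlier date (June 5, 2241) to the later (November 6, 2243):
June 2241: 30 − 5 = 25 days remain.
Then 28 full months totalling 853 days.
November 1–6, 2243: 6 days.
Total: 25 + 853 + 6 = 884 days.
884 mod 7 = 2, so 2 days before Monday is Saturday.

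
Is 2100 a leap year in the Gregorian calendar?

2100 is not a leap year (divisible by 100 but not 400).

No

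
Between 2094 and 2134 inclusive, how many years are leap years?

9

Years divisible by 4 in [2094, 2134]: 2096, 2100, 2104, 2108, 2112, 2116, 2120, 2124, 2128, 2132.
Of these, 2100 is divisible by 100 but not 400, so not leap.
Leap years: 10 − 1 = 9.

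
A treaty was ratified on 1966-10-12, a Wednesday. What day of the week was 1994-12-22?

From October 12, 1966 to October 12, 1994: 28 years, of which 7 contain a Feb 29 — 21×365 + 7×366 = 10227 days.
October 1994: 31 − 12 = 19 days remain.
Then November (30): 30 days.
December 1–22, 1994: 22 days.
Residual: 71 days.
Total: 10298 days.
10298 mod 7 = 1, so 1 day after Wednesday is Thursday.

Thursday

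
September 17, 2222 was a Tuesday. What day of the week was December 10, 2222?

September 2222: 30 − 17 = 13 days remain.
Then October (31), November (30): 31 + 30 = 61 days.
December 1–10, 2222: 10 days.
Total: 13 + 61 + 10 = 84 days.
84 is a multiple of 7, so December 10, 2222 falls on the same weekday: Tuesday.

Tuesday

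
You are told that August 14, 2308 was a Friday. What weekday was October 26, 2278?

Saturday

Count forward from the earlier date (October 26, 2278) to the later (August 14, 2308):
From October 26, 2278 to October 26, 2307: 29 years, of which 6 contain a Feb 29 — 23×365 + 6×366 = 10591 days.
(2300 is not a leap year (divisible by 100 but not 400).)
October 2307: 31 − 26 = 5 days remain.
Then 9 full months totalling 274 days.
August 1–14, 2308: 14 days.
Residual: 293 days.
Total: 10884 days.
10884 mod 7 = 6, so 6 days before Friday is Saturday.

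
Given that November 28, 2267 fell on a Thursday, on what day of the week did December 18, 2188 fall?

Count forward from the earlier date (December 18, 2188) to the later (November 28, 2267):
From December 18, 2188 to December 18, 2266: 78 years, of which 18 contain a Feb 29 — 60×365 + 18×366 = 28488 days.
(2200 is not a leap year (divisible by 100 but not 400).)
December 2266: 31 − 18 = 13 days remain.
Then 10 full months totalling 304 days.
November 1–28, 2267: 28 days.
Residual: 345 days.
Total: 28833 days.
28833 is a multiple of 7, so December 18, 2188 falls on the same weekday: Thursday.

Thursday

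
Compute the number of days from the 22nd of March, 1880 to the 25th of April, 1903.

8433

Day-of-year of March 22, 1880: 82.
Day-of-year of April 25, 1903: 115.
1880 has 366 days, so 366 − 82 = 284 days remain in 1880.
Full years 1881–1902: 18 common + 4 leap = 18×365 + 4×366 = 8034 days.
Total: 284 + 8034 + 115 = 8433 days.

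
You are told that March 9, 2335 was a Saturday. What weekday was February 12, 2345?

Monday

From March 9, 2335 to March 9, 2344: 9 years, of which 3 contain a Feb 29 — 6×365 + 3×366 = 3288 days.
March 2344: 31 − 9 = 22 days remain.
Then 10 full months totalling 306 days.
February 1–12, 2345: 12 days (2345 is not a leap year).
Residual: 340 days.
Total: 3628 days.
3628 mod 7 = 2, so 2 days after Saturday is Monday.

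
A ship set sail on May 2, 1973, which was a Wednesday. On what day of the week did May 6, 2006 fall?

From May 2, 1973 to May 2, 2006: 33 years, of which 8 contain a Feb 29 — 25×365 + 8×366 = 12053 days.
(2000 is a leap year (divisible by 400).)
Within May 2006: 6 − 2 = 4 days.
Total: 12057 days.
12057 mod 7 = 3, so 3 days after Wednesday is Saturday.

Saturday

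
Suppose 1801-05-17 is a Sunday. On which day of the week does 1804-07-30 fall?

Monday

May 17, 1801 → May 17, 1802: 365 days.
May 17, 1802 → May 17, 1803: 365 days.
May 17, 1803 → May 17, 1804: 366 days (1804 is a leap year).
May 1804: 31 − 17 = 14 days remain.
Then June (30): 30 days.
July 1–30, 1804: 30 days.
Residual: 74 days.
Total: 1170 days.
1170 mod 7 = 1, so 1 day after Sunday is Monday.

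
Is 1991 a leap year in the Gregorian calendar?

1991 is not a leap year.

No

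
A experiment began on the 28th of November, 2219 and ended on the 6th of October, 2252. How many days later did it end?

12001

Day-of-year of November 28, 2219: 332.
Day-of-year of October 6, 2252: 280.
2219 has 365 days, so 365 − 332 = 33 days remain in 2219.
Full years 2220–2251: 24 common + 8 leap = 24×365 + 8×366 = 11688 days.
Total: 33 + 11688 + 280 = 12001 days.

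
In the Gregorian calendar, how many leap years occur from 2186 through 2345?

38

Years divisible by 4: 2188, 2192, …, 2344 — 40 in all.
Of these, 2200, 2300 are divisible by 100 but not 400, so not leap.
Leap years: 40 − 2 = 38.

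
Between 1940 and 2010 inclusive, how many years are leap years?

18

Years divisible by 4: 1940, 1944, …, 2008 — 18 in all.
2000 is divisible by 400, so still leap.
No century exceptions apply. Count: 18.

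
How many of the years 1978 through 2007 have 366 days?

Years divisible by 4 in [1978, 2007]: 1980, 1984, 1988, 1992, 1996, 2000, 2004.
2000 is divisible by 400, so still leap.
No century exceptions apply. Count: 7.

7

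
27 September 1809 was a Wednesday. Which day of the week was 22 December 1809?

September 1809: 30 − 27 = 3 days remain.
Then October (31), November (30): 31 + 30 = 61 days.
December 1–22, 1809: 22 days.
Total: 3 + 61 + 22 = 86 days.
86 mod 7 = 2, so 2 days after Wednesday is Friday.

Friday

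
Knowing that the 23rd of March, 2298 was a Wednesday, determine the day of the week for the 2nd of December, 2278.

Count forward from the earlier date (December 2, 2278) to the later (March 23, 2298):
From December 2, 2278 to December 2, 2297: 19 years, of which 5 contain a Feb 29 — 14×365 + 5×366 = 6940 days.
December 2297: 31 − 2 = 29 days remain.
Then January (31), February 2298 (28): 31 + 28 = 59 days.
March 1–23, 2298: 23 days.
Residual: 111 days.
Total: 7051 days.
7051 mod 7 = 2, so 2 days before Wednesday is Monday.

Monday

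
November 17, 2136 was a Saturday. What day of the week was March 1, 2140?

November 17, 2136 → November 17, 2137: 365 days.
November 17, 2137 → November 17, 2138: 365 days.
November 17, 2138 → November 17, 2139: 365 days.
November 2139: 30 − 17 = 13 days remain.
Then December (31), January (31), February 2140 (29): 31 + 31 + 29 = 91 days.
March 1, 2140: 1 day.
Residual: 105 days.
Total: 1200 days.
1200 mod 7 = 3, so 3 days after Saturday is Tuesday.

Tuesday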